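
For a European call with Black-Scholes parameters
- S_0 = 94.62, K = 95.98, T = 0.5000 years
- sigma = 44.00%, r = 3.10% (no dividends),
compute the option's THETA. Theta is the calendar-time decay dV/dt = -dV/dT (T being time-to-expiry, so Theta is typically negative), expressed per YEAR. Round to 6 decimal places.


d1 = 0.1595137560; d2 = -0.1516132277
phi(d1) = 0.3938989588; exp(-qT) = 1.0000000000; exp(-rT) = 0.9846195068
Theta = -S*exp(-qT)*phi(d1)*sigma/(2*sqrt(T)) - r*K*exp(-rT)*N(d2) + q*S*exp(-qT)*N(d1)
N(d1) = 0.5633679393; N(d2) = 0.4397459999; sqrt(T) = 0.7071067812
Term 1 = -94.6200 * 1.0000000000 * 0.3938989588 * 0.4400 / (2 * 0.7071067812) = -11.5959265333
Term 2 = -0.0310 * 95.9800 * 0.9846195068 * 0.4397459999 = -1.2882874397
Term 3 = 0 (no dividend yield, q = 0)
Theta = -11.5959265333 + (-1.2882874397) + (0.0000000000) = -12.884214

Answer: Theta = -12.884214


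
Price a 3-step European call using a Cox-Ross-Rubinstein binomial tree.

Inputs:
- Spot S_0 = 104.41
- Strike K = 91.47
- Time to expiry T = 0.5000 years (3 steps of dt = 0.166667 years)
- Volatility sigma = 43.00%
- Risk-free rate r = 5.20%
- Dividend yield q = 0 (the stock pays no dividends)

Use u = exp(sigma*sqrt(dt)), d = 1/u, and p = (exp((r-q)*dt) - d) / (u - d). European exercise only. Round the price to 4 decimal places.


Answer: Price = V(0,0) = 20.8161

Derivation:
dt = T/N = 0.166667
u = exp(sigma*sqrt(dt)) = 1.191898; d = 1/u = 0.838998
p = (exp((r-q)*dt) - d) / (u - d) = 0.480891
Discount per step: exp(-r*dt) = 0.991371
Stock lattice S(k, i) with i counting down-moves:
  k=0: S(0,0) = 104.4100
  k=1: S(1,0) = 124.4460; S(1,1) = 87.5998
  k=2: S(2,0) = 148.3270; S(2,1) = 104.4100; S(2,2) = 73.4961
  k=3: S(3,0) = 176.7906; S(3,1) = 124.4460; S(3,2) = 87.5998; S(3,3) = 61.6631
Terminal payoffs V(N, i) = max(S_T - K, 0):
  V(3,0) = 85.320559; V(3,1) = 32.976042; V(3,2) = 0.000000; V(3,3) = 0.000000
Backward induction: V(k, i) = exp(-r*dt) * [p * V(k+1, i) + (1-p) * V(k+1, i+1)].
  V(2,0) = exp(-r*dt) * [p*85.320559 + (1-p)*32.976042] = 57.646269
  V(2,1) = exp(-r*dt) * [p*32.976042 + (1-p)*0.000000] = 15.721035
  V(2,2) = exp(-r*dt) * [p*0.000000 + (1-p)*0.000000] = 0.000000
  V(1,0) = exp(-r*dt) * [p*57.646269 + (1-p)*15.721035] = 35.572858
  V(1,1) = exp(-r*dt) * [p*15.721035 + (1-p)*0.000000] = 7.494864
  V(0,0) = exp(-r*dt) * [p*35.572858 + (1-p)*7.494864] = 20.816124


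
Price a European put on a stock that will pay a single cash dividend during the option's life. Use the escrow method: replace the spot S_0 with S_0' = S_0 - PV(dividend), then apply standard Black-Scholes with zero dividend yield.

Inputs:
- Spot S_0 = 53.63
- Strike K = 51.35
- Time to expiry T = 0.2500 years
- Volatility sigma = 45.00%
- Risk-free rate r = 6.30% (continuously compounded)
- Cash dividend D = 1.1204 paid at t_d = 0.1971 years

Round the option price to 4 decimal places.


PV(D) = D * exp(-r * t_d) = 1.1204 * 0.98765948 = 1.10657368
S_0' = S_0 - PV(D) = 53.6300 - 1.10657368 = 52.52342632
d1 = (ln(S_0'/K) + (r + sigma^2/2)*T) / (sigma*sqrt(T)) = 0.28291933
d2 = d1 - sigma*sqrt(T) = 0.05791933
exp(-rT) = 0.98437338
N(-d1) = 0.38861934; N(-d2) = 0.47690644
P = K * exp(-rT) * N(-d2) - S_0' * N(-d1) = 51.3500 * 0.98437338 * 0.47690644 - 52.52342632 * 0.38861934 = 3.6948

Answer: Price = 3.6948


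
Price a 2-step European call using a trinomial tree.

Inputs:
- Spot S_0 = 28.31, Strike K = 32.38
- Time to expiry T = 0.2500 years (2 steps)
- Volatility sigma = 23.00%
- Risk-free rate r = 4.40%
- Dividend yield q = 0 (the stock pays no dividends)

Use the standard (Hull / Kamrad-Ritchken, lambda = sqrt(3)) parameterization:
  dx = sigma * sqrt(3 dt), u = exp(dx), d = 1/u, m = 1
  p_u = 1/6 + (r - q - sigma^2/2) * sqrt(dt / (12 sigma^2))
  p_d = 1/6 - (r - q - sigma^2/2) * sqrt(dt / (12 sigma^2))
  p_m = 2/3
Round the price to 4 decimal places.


dt = T/N = 0.125000; dx = sigma*sqrt(3*dt) = 0.140846
u = exp(dx) = 1.151247; d = 1/u = 0.868623
p_u = 0.174454, p_m = 0.666667, p_d = 0.158879
Discount per step: exp(-r*dt) = 0.994515
Stock lattice S(k, j) with j the centered position index:
  k=0: S(0,+0) = 28.3100
  k=1: S(1,-1) = 24.5907; S(1,+0) = 28.3100; S(1,+1) = 32.5918
  k=2: S(2,-2) = 21.3601; S(2,-1) = 24.5907; S(2,+0) = 28.3100; S(2,+1) = 32.5918; S(2,+2) = 37.5212
Terminal payoffs V(N, j) = max(S_T - K, 0):
  V(2,-2) = 0.000000; V(2,-1) = 0.000000; V(2,+0) = 0.000000; V(2,+1) = 0.211801; V(2,+2) = 5.141212
Backward induction: V(k, j) = exp(-r*dt) * [p_u * V(k+1, j+1) + p_m * V(k+1, j) + p_d * V(k+1, j-1)]
  V(1,-1) = exp(-r*dt) * [p_u*0.000000 + p_m*0.000000 + p_d*0.000000] = 0.000000
  V(1,+0) = exp(-r*dt) * [p_u*0.211801 + p_m*0.000000 + p_d*0.000000] = 0.036747
  V(1,+1) = exp(-r*dt) * [p_u*5.141212 + p_m*0.211801 + p_d*0.000000] = 1.032414
  V(0,+0) = exp(-r*dt) * [p_u*1.032414 + p_m*0.036747 + p_d*0.000000] = 0.203485

Answer: Price = V(0,0) = 0.2035


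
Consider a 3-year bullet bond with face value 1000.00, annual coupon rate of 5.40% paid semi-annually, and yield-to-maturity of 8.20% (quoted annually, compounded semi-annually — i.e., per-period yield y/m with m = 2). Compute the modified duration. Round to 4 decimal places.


Coupon per period c = face * coupon_rate / m = 27.000000
Periods per year m = 2; per-period yield y/m = 0.041000
Number of cashflows N = 6
Cashflows (t years, CF_t, discount factor 1/(1+y/m)^(m*t), PV):
  t = 0.5000: CF_t = 27.000000, DF = 0.960615, PV = 25.936599
  t = 1.0000: CF_t = 27.000000, DF = 0.922781, PV = 24.915081
  t = 1.5000: CF_t = 27.000000, DF = 0.886437, PV = 23.933795
  t = 2.0000: CF_t = 27.000000, DF = 0.851524, PV = 22.991158
  t = 2.5000: CF_t = 27.000000, DF = 0.817987, PV = 22.085646
  t = 3.0000: CF_t = 1027.000000, DF = 0.785770, PV = 806.986123
Price P = sum_t PV_t = 926.848403
First compute Macaulay numerator sum_t t * PV_t:
  t * PV_t at t = 0.5000: 12.968300
  t * PV_t at t = 1.0000: 24.915081
  t * PV_t at t = 1.5000: 35.900693
  t * PV_t at t = 2.0000: 45.982316
  t * PV_t at t = 2.5000: 55.214116
  t * PV_t at t = 3.0000: 2420.958369
Macaulay duration D = 2595.938875 / 926.848403 = 2.800824
Modified duration = D / (1 + y/m) = 2.800824 / (1 + 0.041000) = 2.690513

Answer: Modified duration = 2.6905


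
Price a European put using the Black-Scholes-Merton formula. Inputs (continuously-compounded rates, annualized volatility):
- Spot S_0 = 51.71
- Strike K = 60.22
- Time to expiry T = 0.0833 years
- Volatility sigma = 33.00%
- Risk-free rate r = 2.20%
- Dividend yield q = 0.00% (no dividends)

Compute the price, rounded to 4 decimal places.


d1 = (ln(S/K) + (r - q + 0.5*sigma^2) * T) / (sigma * sqrt(T)) = -1.53275220
d2 = d1 - sigma * sqrt(T) = -1.62799594
exp(-rT) = 0.99816908; exp(-qT) = 1.00000000
P = K * exp(-rT) * N(-d2) - S_0 * exp(-qT) * N(-d1)
N(-d1) = 0.93733154; N(-d2) = 0.94823713
P = 60.2200 * 0.99816908 * 0.94823713 - 51.7100 * 1.00000000 * 0.93733154 = 8.5289

Answer: Price = 8.5289


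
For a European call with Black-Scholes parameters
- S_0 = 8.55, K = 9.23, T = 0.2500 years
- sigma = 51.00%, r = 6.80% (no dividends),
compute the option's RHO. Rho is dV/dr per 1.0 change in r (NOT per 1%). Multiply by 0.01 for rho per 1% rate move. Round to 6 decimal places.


Answer: Rho = 0.814591

Derivation:
d1 = -0.1059422179; d2 = -0.3609422179
phi(d1) = 0.3967097357; exp(-qT) = 1.0000000000; exp(-rT) = 0.9831436846
N(d2) = 0.3590713213
Rho = K*T*exp(-rT)*N(d2) = 9.2300 * 0.2500 * 0.9831436846 * 0.3590713213 = 0.814591


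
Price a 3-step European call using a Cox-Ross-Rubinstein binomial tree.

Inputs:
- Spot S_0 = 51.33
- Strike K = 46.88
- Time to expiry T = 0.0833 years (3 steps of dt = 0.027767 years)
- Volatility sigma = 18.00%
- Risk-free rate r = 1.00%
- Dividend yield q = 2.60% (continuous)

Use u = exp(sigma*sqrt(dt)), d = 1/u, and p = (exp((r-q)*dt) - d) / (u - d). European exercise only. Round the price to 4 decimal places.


Answer: Price = V(0,0) = 4.3780

Derivation:
dt = T/N = 0.027767
u = exp(sigma*sqrt(dt)) = 1.030448; d = 1/u = 0.970451
p = (exp((r-q)*dt) - d) / (u - d) = 0.485099
Discount per step: exp(-r*dt) = 0.999722
Stock lattice S(k, i) with i counting down-moves:
  k=0: S(0,0) = 51.3300
  k=1: S(1,0) = 52.8929; S(1,1) = 49.8133
  k=2: S(2,0) = 54.5034; S(2,1) = 51.3300; S(2,2) = 48.3414
  k=3: S(3,0) = 56.1630; S(3,1) = 52.8929; S(3,2) = 49.8133; S(3,3) = 46.9129
Terminal payoffs V(N, i) = max(S_T - K, 0):
  V(3,0) = 9.282955; V(3,1) = 6.012914; V(3,2) = 2.933268; V(3,3) = 0.032932
Backward induction: V(k, i) = exp(-r*dt) * [p * V(k+1, i) + (1-p) * V(k+1, i+1)].
  V(2,0) = exp(-r*dt) * [p*9.282955 + (1-p)*6.012914] = 7.597097
  V(2,1) = exp(-r*dt) * [p*6.012914 + (1-p)*2.933268] = 4.425972
  V(2,2) = exp(-r*dt) * [p*2.933268 + (1-p)*0.032932] = 1.439482
  V(1,0) = exp(-r*dt) * [p*7.597097 + (1-p)*4.425972] = 5.962625
  V(1,1) = exp(-r*dt) * [p*4.425972 + (1-p)*1.439482] = 2.887423
  V(0,0) = exp(-r*dt) * [p*5.962625 + (1-p)*2.887423] = 4.377985


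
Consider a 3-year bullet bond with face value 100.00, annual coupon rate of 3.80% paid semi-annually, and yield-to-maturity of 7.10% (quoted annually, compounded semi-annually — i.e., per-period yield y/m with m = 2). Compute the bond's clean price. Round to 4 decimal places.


Answer: Price = 91.2223

Derivation:
Coupon per period c = face * coupon_rate / m = 1.900000
Periods per year m = 2; per-period yield y/m = 0.035500
Number of cashflows N = 6
Cashflows (t years, CF_t, discount factor 1/(1+y/m)^(m*t), PV):
  t = 0.5000: CF_t = 1.900000, DF = 0.965717, PV = 1.834862
  t = 1.0000: CF_t = 1.900000, DF = 0.932609, PV = 1.771958
  t = 1.5000: CF_t = 1.900000, DF = 0.900637, PV = 1.711210
  t = 2.0000: CF_t = 1.900000, DF = 0.869760, PV = 1.652545
  t = 2.5000: CF_t = 1.900000, DF = 0.839942, PV = 1.595890
  t = 3.0000: CF_t = 101.900000, DF = 0.811147, PV = 82.655844
Price P = sum_t PV_t = 91.222309


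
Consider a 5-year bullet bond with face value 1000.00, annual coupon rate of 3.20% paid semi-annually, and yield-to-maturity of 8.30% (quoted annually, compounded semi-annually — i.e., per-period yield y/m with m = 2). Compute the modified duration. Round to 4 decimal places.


Coupon per period c = face * coupon_rate / m = 16.000000
Periods per year m = 2; per-period yield y/m = 0.041500
Number of cashflows N = 10
Cashflows (t years, CF_t, discount factor 1/(1+y/m)^(m*t), PV):
  t = 0.5000: CF_t = 16.000000, DF = 0.960154, PV = 15.362458
  t = 1.0000: CF_t = 16.000000, DF = 0.921895, PV = 14.750320
  t = 1.5000: CF_t = 16.000000, DF = 0.885161, PV = 14.162573
  t = 2.0000: CF_t = 16.000000, DF = 0.849890, PV = 13.598246
  t = 2.5000: CF_t = 16.000000, DF = 0.816025, PV = 13.056405
  t = 3.0000: CF_t = 16.000000, DF = 0.783510, PV = 12.536155
  t = 3.5000: CF_t = 16.000000, DF = 0.752290, PV = 12.036634
  t = 4.0000: CF_t = 16.000000, DF = 0.722314, PV = 11.557018
  t = 4.5000: CF_t = 16.000000, DF = 0.693532, PV = 11.096513
  t = 5.0000: CF_t = 1016.000000, DF = 0.665897, PV = 676.551662
Price P = sum_t PV_t = 794.707983
First compute Macaulay numerator sum_t t * PV_t:
  t * PV_t at t = 0.5000: 7.681229
  t * PV_t at t = 1.0000: 14.750320
  t * PV_t at t = 1.5000: 21.243859
  t * PV_t at t = 2.0000: 27.196491
  t * PV_t at t = 2.5000: 32.641012
  t * PV_t at t = 3.0000: 37.608464
  t * PV_t at t = 3.5000: 42.128220
  t * PV_t at t = 4.0000: 46.228072
  t * PV_t at t = 4.5000: 49.934307
  t * PV_t at t = 5.0000: 3382.758309
Macaulay duration D = 3662.170283 / 794.707983 = 4.608196
Modified duration = D / (1 + y/m) = 4.608196 / (1 + 0.041500) = 4.424576

Answer: Modified duration = 4.4246


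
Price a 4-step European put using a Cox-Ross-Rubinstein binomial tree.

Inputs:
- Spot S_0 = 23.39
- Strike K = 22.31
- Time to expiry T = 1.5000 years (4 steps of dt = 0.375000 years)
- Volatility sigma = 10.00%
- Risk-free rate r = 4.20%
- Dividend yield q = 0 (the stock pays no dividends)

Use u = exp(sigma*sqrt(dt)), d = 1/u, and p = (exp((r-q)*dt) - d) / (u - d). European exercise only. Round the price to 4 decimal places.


dt = T/N = 0.375000
u = exp(sigma*sqrt(dt)) = 1.063151; d = 1/u = 0.940600
p = (exp((r-q)*dt) - d) / (u - d) = 0.614231
Discount per step: exp(-r*dt) = 0.984373
Stock lattice S(k, i) with i counting down-moves:
  k=0: S(0,0) = 23.3900
  k=1: S(1,0) = 24.8671; S(1,1) = 22.0006
  k=2: S(2,0) = 26.4375; S(2,1) = 23.3900; S(2,2) = 20.6938
  k=3: S(3,0) = 28.1070; S(3,1) = 24.8671; S(3,2) = 22.0006; S(3,3) = 19.4646
  k=4: S(4,0) = 29.8820; S(4,1) = 26.4375; S(4,2) = 23.3900; S(4,3) = 20.6938; S(4,4) = 18.3084
Terminal payoffs V(N, i) = max(K - S_T, 0):
  V(4,0) = 0.000000; V(4,1) = 0.000000; V(4,2) = 0.000000; V(4,3) = 1.616201; V(4,4) = 4.001607
Backward induction: V(k, i) = exp(-r*dt) * [p * V(k+1, i) + (1-p) * V(k+1, i+1)].
  V(3,0) = exp(-r*dt) * [p*0.000000 + (1-p)*0.000000] = 0.000000
  V(3,1) = exp(-r*dt) * [p*0.000000 + (1-p)*0.000000] = 0.000000
  V(3,2) = exp(-r*dt) * [p*0.000000 + (1-p)*1.616201] = 0.613738
  V(3,3) = exp(-r*dt) * [p*1.616201 + (1-p)*4.001607] = 2.496781
  V(2,0) = exp(-r*dt) * [p*0.000000 + (1-p)*0.000000] = 0.000000
  V(2,1) = exp(-r*dt) * [p*0.000000 + (1-p)*0.613738] = 0.233061
  V(2,2) = exp(-r*dt) * [p*0.613738 + (1-p)*2.496781] = 1.319216
  V(1,0) = exp(-r*dt) * [p*0.000000 + (1-p)*0.233061] = 0.088503
  V(1,1) = exp(-r*dt) * [p*0.233061 + (1-p)*1.319216] = 0.641877
  V(0,0) = exp(-r*dt) * [p*0.088503 + (1-p)*0.641877] = 0.297259

Answer: Price = V(0,0) = 0.2973


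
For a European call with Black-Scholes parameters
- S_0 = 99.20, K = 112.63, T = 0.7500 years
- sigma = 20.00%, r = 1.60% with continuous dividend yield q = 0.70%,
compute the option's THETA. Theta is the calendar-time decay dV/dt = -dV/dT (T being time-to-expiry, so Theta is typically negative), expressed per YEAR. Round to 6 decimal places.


Answer: Theta = -3.979387

Derivation:
d1 = -0.6074885062; d2 = -0.7806935869
phi(d1) = 0.3317214475; exp(-qT) = 0.9947637572; exp(-rT) = 0.9880717129
Theta = -S*exp(-qT)*phi(d1)*sigma/(2*sqrt(T)) - r*K*exp(-rT)*N(d2) + q*S*exp(-qT)*N(d1)
N(d1) = 0.2717633841; N(d2) = 0.2174913667; sqrt(T) = 0.8660254038
Term 1 = -99.2000 * 0.9947637572 * 0.3317214475 * 0.2000 / (2 * 0.8660254038) = -3.7798498316
Term 2 = -0.0160 * 112.6300 * 0.9880717129 * 0.2174913667 = -0.3872617069
Term 3 = 0.0070 * 99.2000 * 0.9947637572 * 0.2717633841 = 0.1877243495
Theta = -3.7798498316 + (-0.3872617069) + (0.1877243495) = -3.979387


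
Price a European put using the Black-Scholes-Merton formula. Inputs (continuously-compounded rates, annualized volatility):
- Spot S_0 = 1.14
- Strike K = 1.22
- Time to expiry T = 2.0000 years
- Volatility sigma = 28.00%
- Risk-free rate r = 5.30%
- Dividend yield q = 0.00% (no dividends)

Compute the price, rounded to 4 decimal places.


d1 = (ln(S/K) + (r - q + 0.5*sigma^2) * T) / (sigma * sqrt(T)) = 0.29440240
d2 = d1 - sigma * sqrt(T) = -0.10157740
exp(-rT) = 0.89942465; exp(-qT) = 1.00000000
P = K * exp(-rT) * N(-d2) - S_0 * exp(-qT) * N(-d1)
N(-d1) = 0.38422522; N(-d2) = 0.54045394
P = 1.2200 * 0.89942465 * 0.54045394 - 1.1400 * 1.00000000 * 0.38422522 = 0.1550

Answer: Price = 0.1550


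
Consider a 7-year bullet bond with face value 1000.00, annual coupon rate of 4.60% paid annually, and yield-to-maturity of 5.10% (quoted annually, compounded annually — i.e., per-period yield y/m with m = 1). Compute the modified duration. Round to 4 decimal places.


Coupon per period c = face * coupon_rate / m = 46.000000
Periods per year m = 1; per-period yield y/m = 0.051000
Number of cashflows N = 7
Cashflows (t years, CF_t, discount factor 1/(1+y/m)^(m*t), PV):
  t = 1.0000: CF_t = 46.000000, DF = 0.951475, PV = 43.767840
  t = 2.0000: CF_t = 46.000000, DF = 0.905304, PV = 41.643996
  t = 3.0000: CF_t = 46.000000, DF = 0.861374, PV = 39.623213
  t = 4.0000: CF_t = 46.000000, DF = 0.819576, PV = 37.700488
  t = 5.0000: CF_t = 46.000000, DF = 0.779806, PV = 35.871063
  t = 6.0000: CF_t = 46.000000, DF = 0.741965, PV = 34.130412
  t = 7.0000: CF_t = 1046.000000, DF = 0.705961, PV = 738.435679
Price P = sum_t PV_t = 971.172691
First compute Macaulay numerator sum_t t * PV_t:
  t * PV_t at t = 1.0000: 43.767840
  t * PV_t at t = 2.0000: 83.287993
  t * PV_t at t = 3.0000: 118.869638
  t * PV_t at t = 4.0000: 150.801951
  t * PV_t at t = 5.0000: 179.355317
  t * PV_t at t = 6.0000: 204.782474
  t * PV_t at t = 7.0000: 5169.049753
Macaulay duration D = 5949.914965 / 971.172691 = 6.126526
Modified duration = D / (1 + y/m) = 6.126526 / (1 + 0.051000) = 5.829235

Answer: Modified duration = 5.8292


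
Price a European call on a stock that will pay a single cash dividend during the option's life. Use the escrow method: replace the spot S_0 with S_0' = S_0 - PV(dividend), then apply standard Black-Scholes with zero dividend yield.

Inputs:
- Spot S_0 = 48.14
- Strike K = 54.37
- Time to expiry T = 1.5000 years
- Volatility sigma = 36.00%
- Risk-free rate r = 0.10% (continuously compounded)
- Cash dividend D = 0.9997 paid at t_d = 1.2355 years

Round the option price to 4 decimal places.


Answer: Price = 5.7169

Derivation:
PV(D) = D * exp(-r * t_d) = 0.9997 * 0.99876526 = 0.99846563
S_0' = S_0 - PV(D) = 48.1400 - 0.99846563 = 47.14153437
d1 = (ln(S_0'/K) + (r + sigma^2/2)*T) / (sigma*sqrt(T)) = -0.09969896
d2 = d1 - sigma*sqrt(T) = -0.54060712
exp(-rT) = 0.99850112
N(d1) = 0.46029166; N(d2) = 0.29438921
C = S_0' * N(d1) - K * exp(-rT) * N(d2) = 47.14153437 * 0.46029166 - 54.3700 * 0.99850112 * 0.29438921 = 5.7169


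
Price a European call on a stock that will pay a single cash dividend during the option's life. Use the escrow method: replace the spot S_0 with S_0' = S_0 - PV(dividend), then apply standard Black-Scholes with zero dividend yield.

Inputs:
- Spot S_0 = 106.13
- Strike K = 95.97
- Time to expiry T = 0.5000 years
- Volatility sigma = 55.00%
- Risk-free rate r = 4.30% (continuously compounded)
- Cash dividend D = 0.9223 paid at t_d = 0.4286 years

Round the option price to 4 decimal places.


PV(D) = D * exp(-r * t_d) = 0.9223 * 0.98173899 = 0.90545787
S_0' = S_0 - PV(D) = 106.1300 - 0.90545787 = 105.22454213
d1 = (ln(S_0'/K) + (r + sigma^2/2)*T) / (sigma*sqrt(T)) = 0.48645326
d2 = d1 - sigma*sqrt(T) = 0.09754453
exp(-rT) = 0.97872948
N(d1) = 0.68667708; N(d2) = 0.53885301
C = S_0' * N(d1) - K * exp(-rT) * N(d2) = 105.22454213 * 0.68667708 - 95.9700 * 0.97872948 * 0.53885301 = 21.6415

Answer: Price = 21.6415


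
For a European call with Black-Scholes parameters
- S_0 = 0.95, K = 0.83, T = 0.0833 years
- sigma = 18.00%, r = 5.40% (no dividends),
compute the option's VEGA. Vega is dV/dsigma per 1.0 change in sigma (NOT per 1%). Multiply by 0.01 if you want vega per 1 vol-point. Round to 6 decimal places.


d1 = 2.7118551879; d2 = 2.6599040571
phi(d1) = 0.0100919438; exp(-qT) = 1.0000000000; exp(-rT) = 0.9955119017
Vega = S * exp(-qT) * phi(d1) * sqrt(T) = 0.9500 * 1.0000000000 * 0.0100919438 * 0.2886173938 = 0.002767

Answer: Vega = 0.002767


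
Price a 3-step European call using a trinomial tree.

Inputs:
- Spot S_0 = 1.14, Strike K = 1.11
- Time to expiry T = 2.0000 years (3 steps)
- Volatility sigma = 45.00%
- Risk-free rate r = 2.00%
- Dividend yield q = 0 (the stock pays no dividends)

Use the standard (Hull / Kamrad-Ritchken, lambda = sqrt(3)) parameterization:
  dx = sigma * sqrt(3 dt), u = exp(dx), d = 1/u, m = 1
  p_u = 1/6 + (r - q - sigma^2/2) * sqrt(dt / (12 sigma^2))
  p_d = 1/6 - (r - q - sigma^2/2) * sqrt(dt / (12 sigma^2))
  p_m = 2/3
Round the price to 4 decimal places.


Answer: Price = V(0,0) = 0.2870

Derivation:
dt = T/N = 0.666667; dx = sigma*sqrt(3*dt) = 0.636396
u = exp(dx) = 1.889658; d = 1/u = 0.529196
p_u = 0.124109, p_m = 0.666667, p_d = 0.209224
Discount per step: exp(-r*dt) = 0.986755
Stock lattice S(k, j) with j the centered position index:
  k=0: S(0,+0) = 1.1400
  k=1: S(1,-1) = 0.6033; S(1,+0) = 1.1400; S(1,+1) = 2.1542
  k=2: S(2,-2) = 0.3193; S(2,-1) = 0.6033; S(2,+0) = 1.1400; S(2,+1) = 2.1542; S(2,+2) = 4.0707
  k=3: S(3,-3) = 0.1689; S(3,-2) = 0.3193; S(3,-1) = 0.6033; S(3,+0) = 1.1400; S(3,+1) = 2.1542; S(3,+2) = 4.0707; S(3,+3) = 7.6923
Terminal payoffs V(N, j) = max(S_T - K, 0):
  V(3,-3) = 0.000000; V(3,-2) = 0.000000; V(3,-1) = 0.000000; V(3,+0) = 0.030000; V(3,+1) = 1.044211; V(3,+2) = 2.960722; V(3,+3) = 6.582275
Backward induction: V(k, j) = exp(-r*dt) * [p_u * V(k+1, j+1) + p_m * V(k+1, j) + p_d * V(k+1, j-1)]
  V(2,-2) = exp(-r*dt) * [p_u*0.000000 + p_m*0.000000 + p_d*0.000000] = 0.000000
  V(2,-1) = exp(-r*dt) * [p_u*0.030000 + p_m*0.000000 + p_d*0.000000] = 0.003674
  V(2,+0) = exp(-r*dt) * [p_u*1.044211 + p_m*0.030000 + p_d*0.000000] = 0.147615
  V(2,+1) = exp(-r*dt) * [p_u*2.960722 + p_m*1.044211 + p_d*0.030000] = 1.055700
  V(2,+2) = exp(-r*dt) * [p_u*6.582275 + p_m*2.960722 + p_d*1.044211] = 2.969354
  V(1,-1) = exp(-r*dt) * [p_u*0.147615 + p_m*0.003674 + p_d*0.000000] = 0.020495
  V(1,+0) = exp(-r*dt) * [p_u*1.055700 + p_m*0.147615 + p_d*0.003674] = 0.227152
  V(1,+1) = exp(-r*dt) * [p_u*2.969354 + p_m*1.055700 + p_d*0.147615] = 1.088597
  V(0,+0) = exp(-r*dt) * [p_u*1.088597 + p_m*0.227152 + p_d*0.020495] = 0.286976


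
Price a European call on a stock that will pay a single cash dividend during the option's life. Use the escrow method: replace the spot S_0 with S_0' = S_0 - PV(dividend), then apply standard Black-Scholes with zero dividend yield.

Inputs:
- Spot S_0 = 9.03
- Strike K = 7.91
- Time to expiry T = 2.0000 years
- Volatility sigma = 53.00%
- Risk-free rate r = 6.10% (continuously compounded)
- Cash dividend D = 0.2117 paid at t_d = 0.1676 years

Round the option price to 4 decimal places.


PV(D) = D * exp(-r * t_d) = 0.2117 * 0.98982848 = 0.20954669
S_0' = S_0 - PV(D) = 9.0300 - 0.20954669 = 8.82045331
d1 = (ln(S_0'/K) + (r + sigma^2/2)*T) / (sigma*sqrt(T)) = 0.68288568
d2 = d1 - sigma*sqrt(T) = -0.06664751
exp(-rT) = 0.88514837
N(d1) = 0.75266046; N(d2) = 0.47343116
C = S_0' * N(d1) - K * exp(-rT) * N(d2) = 8.82045331 * 0.75266046 - 7.9100 * 0.88514837 * 0.47343116 = 3.3241

Answer: Price = 3.3241


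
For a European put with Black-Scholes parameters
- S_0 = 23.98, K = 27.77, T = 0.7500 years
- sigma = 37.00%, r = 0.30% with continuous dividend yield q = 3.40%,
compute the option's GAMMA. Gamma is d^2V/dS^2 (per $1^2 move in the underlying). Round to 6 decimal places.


Answer: Gamma = 0.047259

Derivation:
d1 = -0.3702801676; d2 = -0.6907095670
phi(d1) = 0.3725096876; exp(-qT) = 0.9748223790; exp(-rT) = 0.9977525294
Gamma = exp(-qT) * phi(d1) / (S * sigma * sqrt(T)) = 0.9748223790 * 0.3725096876 / (23.9800 * 0.3700 * 0.8660254038) = 0.047259


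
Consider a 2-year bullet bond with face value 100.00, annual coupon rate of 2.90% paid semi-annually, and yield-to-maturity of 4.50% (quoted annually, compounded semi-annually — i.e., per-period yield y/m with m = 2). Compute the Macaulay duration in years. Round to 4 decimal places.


Coupon per period c = face * coupon_rate / m = 1.450000
Periods per year m = 2; per-period yield y/m = 0.022500
Number of cashflows N = 4
Cashflows (t years, CF_t, discount factor 1/(1+y/m)^(m*t), PV):
  t = 0.5000: CF_t = 1.450000, DF = 0.977995, PV = 1.418093
  t = 1.0000: CF_t = 1.450000, DF = 0.956474, PV = 1.386888
  t = 1.5000: CF_t = 1.450000, DF = 0.935427, PV = 1.356370
  t = 2.0000: CF_t = 101.450000, DF = 0.914843, PV = 92.810857
Price P = sum_t PV_t = 96.972208
Macaulay numerator sum_t t * PV_t:
  t * PV_t at t = 0.5000: 0.709046
  t * PV_t at t = 1.0000: 1.386888
  t * PV_t at t = 1.5000: 2.034554
  t * PV_t at t = 2.0000: 185.621715
Macaulay duration D = (sum_t t * PV_t) / P = 189.752204 / 96.972208 = 1.956769

Answer: Macaulay duration = 1.9568 years


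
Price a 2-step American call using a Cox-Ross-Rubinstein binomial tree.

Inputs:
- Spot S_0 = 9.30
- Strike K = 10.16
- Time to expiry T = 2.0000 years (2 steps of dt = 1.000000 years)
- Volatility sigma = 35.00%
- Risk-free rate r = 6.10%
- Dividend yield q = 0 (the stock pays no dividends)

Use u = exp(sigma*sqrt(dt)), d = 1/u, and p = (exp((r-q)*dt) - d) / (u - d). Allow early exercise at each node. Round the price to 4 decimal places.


dt = T/N = 1.000000
u = exp(sigma*sqrt(dt)) = 1.419068; d = 1/u = 0.704688
p = (exp((r-q)*dt) - d) / (u - d) = 0.501429
Discount per step: exp(-r*dt) = 0.940823
Stock lattice S(k, i) with i counting down-moves:
  k=0: S(0,0) = 9.3000
  k=1: S(1,0) = 13.1973; S(1,1) = 6.5536
  k=2: S(2,0) = 18.7279; S(2,1) = 9.3000; S(2,2) = 4.6182
Terminal payoffs V(N, i) = max(S_T - K, 0):
  V(2,0) = 8.567900; V(2,1) = 0.000000; V(2,2) = 0.000000
Backward induction: V(k, i) = exp(-r*dt) * [p * V(k+1, i) + (1-p) * V(k+1, i+1)]; then take max(V_cont, immediate exercise) for American.
  V(1,0) = exp(-r*dt) * [p*8.567900 + (1-p)*0.000000] = 4.041962; exercise = 3.037328; V(1,0) = max -> 4.041962
  V(1,1) = exp(-r*dt) * [p*0.000000 + (1-p)*0.000000] = 0.000000; exercise = 0.000000; V(1,1) = max -> 0.000000
  V(0,0) = exp(-r*dt) * [p*4.041962 + (1-p)*0.000000] = 1.906821; exercise = 0.000000; V(0,0) = max -> 1.906821

Answer: Price = V(0,0) = 1.9068


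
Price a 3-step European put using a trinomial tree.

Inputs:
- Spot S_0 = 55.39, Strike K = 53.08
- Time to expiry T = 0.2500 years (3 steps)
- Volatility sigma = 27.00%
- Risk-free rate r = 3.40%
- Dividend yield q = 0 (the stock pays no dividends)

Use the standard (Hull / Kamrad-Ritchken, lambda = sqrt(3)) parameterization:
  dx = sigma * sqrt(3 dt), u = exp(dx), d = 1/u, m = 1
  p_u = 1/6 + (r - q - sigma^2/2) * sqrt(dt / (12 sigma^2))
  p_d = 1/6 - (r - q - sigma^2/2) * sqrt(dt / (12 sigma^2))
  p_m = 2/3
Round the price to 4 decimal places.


dt = T/N = 0.083333; dx = sigma*sqrt(3*dt) = 0.135000
u = exp(dx) = 1.144537; d = 1/u = 0.873716
p_u = 0.165910, p_m = 0.666667, p_d = 0.167423
Discount per step: exp(-r*dt) = 0.997171
Stock lattice S(k, j) with j the centered position index:
  k=0: S(0,+0) = 55.3900
  k=1: S(1,-1) = 48.3951; S(1,+0) = 55.3900; S(1,+1) = 63.3959
  k=2: S(2,-2) = 42.2836; S(2,-1) = 48.3951; S(2,+0) = 55.3900; S(2,+1) = 63.3959; S(2,+2) = 72.5589
  k=3: S(3,-3) = 36.9438; S(3,-2) = 42.2836; S(3,-1) = 48.3951; S(3,+0) = 55.3900; S(3,+1) = 63.3959; S(3,+2) = 72.5589; S(3,+3) = 83.0464
Terminal payoffs V(N, j) = max(K - S_T, 0):
  V(3,-3) = 16.136154; V(3,-2) = 10.796410; V(3,-1) = 4.684876; V(3,+0) = 0.000000; V(3,+1) = 0.000000; V(3,+2) = 0.000000; V(3,+3) = 0.000000
Backward induction: V(k, j) = exp(-r*dt) * [p_u * V(k+1, j+1) + p_m * V(k+1, j) + p_d * V(k+1, j-1)]
  V(2,-2) = exp(-r*dt) * [p_u*4.684876 + p_m*10.796410 + p_d*16.136154] = 10.646230
  V(2,-1) = exp(-r*dt) * [p_u*0.000000 + p_m*4.684876 + p_d*10.796410] = 4.916865
  V(2,+0) = exp(-r*dt) * [p_u*0.000000 + p_m*0.000000 + p_d*4.684876] = 0.782136
  V(2,+1) = exp(-r*dt) * [p_u*0.000000 + p_m*0.000000 + p_d*0.000000] = 0.000000
  V(2,+2) = exp(-r*dt) * [p_u*0.000000 + p_m*0.000000 + p_d*0.000000] = 0.000000
  V(1,-1) = exp(-r*dt) * [p_u*0.782136 + p_m*4.916865 + p_d*10.646230] = 5.175412
  V(1,+0) = exp(-r*dt) * [p_u*0.000000 + p_m*0.782136 + p_d*4.916865] = 1.340815
  V(1,+1) = exp(-r*dt) * [p_u*0.000000 + p_m*0.000000 + p_d*0.782136] = 0.130577
  V(0,+0) = exp(-r*dt) * [p_u*0.130577 + p_m*1.340815 + p_d*5.175412] = 1.776981

Answer: Price = V(0,0) = 1.7770


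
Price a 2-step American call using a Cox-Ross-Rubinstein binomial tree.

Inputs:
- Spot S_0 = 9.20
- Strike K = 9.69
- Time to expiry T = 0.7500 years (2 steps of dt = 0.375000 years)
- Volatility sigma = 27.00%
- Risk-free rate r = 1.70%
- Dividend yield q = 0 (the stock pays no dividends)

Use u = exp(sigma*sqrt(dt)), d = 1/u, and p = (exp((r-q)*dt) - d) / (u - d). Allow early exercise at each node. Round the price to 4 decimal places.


dt = T/N = 0.375000
u = exp(sigma*sqrt(dt)) = 1.179795; d = 1/u = 0.847605
p = (exp((r-q)*dt) - d) / (u - d) = 0.478011
Discount per step: exp(-r*dt) = 0.993645
Stock lattice S(k, i) with i counting down-moves:
  k=0: S(0,0) = 9.2000
  k=1: S(1,0) = 10.8541; S(1,1) = 7.7980
  k=2: S(2,0) = 12.8056; S(2,1) = 9.2000; S(2,2) = 6.6096
Terminal payoffs V(N, i) = max(S_T - K, 0):
  V(2,0) = 3.115626; V(2,1) = 0.000000; V(2,2) = 0.000000
Backward induction: V(k, i) = exp(-r*dt) * [p * V(k+1, i) + (1-p) * V(k+1, i+1)]; then take max(V_cont, immediate exercise) for American.
  V(1,0) = exp(-r*dt) * [p*3.115626 + (1-p)*0.000000] = 1.479839; exercise = 1.164113; V(1,0) = max -> 1.479839
  V(1,1) = exp(-r*dt) * [p*0.000000 + (1-p)*0.000000] = 0.000000; exercise = 0.000000; V(1,1) = max -> 0.000000
  V(0,0) = exp(-r*dt) * [p*1.479839 + (1-p)*0.000000] = 0.702884; exercise = 0.000000; V(0,0) = max -> 0.702884

Answer: Price = V(0,0) = 0.7029


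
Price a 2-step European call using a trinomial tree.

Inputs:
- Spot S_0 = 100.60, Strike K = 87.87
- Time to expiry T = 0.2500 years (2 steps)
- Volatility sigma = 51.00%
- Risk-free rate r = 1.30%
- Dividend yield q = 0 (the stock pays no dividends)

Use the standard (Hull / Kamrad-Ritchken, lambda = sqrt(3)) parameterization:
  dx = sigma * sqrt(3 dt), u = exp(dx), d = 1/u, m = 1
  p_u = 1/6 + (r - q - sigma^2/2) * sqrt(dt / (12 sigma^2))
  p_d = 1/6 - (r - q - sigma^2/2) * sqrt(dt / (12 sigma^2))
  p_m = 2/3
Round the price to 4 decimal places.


dt = T/N = 0.125000; dx = sigma*sqrt(3*dt) = 0.312310
u = exp(dx) = 1.366578; d = 1/u = 0.731755
p_u = 0.143242, p_m = 0.666667, p_d = 0.190091
Discount per step: exp(-r*dt) = 0.998376
Stock lattice S(k, j) with j the centered position index:
  k=0: S(0,+0) = 100.6000
  k=1: S(1,-1) = 73.6145; S(1,+0) = 100.6000; S(1,+1) = 137.4778
  k=2: S(2,-2) = 53.8678; S(2,-1) = 73.6145; S(2,+0) = 100.6000; S(2,+1) = 137.4778; S(2,+2) = 187.8741
Terminal payoffs V(N, j) = max(S_T - K, 0):
  V(2,-2) = 0.000000; V(2,-1) = 0.000000; V(2,+0) = 12.730000; V(2,+1) = 49.607766; V(2,+2) = 100.004116
Backward induction: V(k, j) = exp(-r*dt) * [p_u * V(k+1, j+1) + p_m * V(k+1, j) + p_d * V(k+1, j-1)]
  V(1,-1) = exp(-r*dt) * [p_u*12.730000 + p_m*0.000000 + p_d*0.000000] = 1.820515
  V(1,+0) = exp(-r*dt) * [p_u*49.607766 + p_m*12.730000 + p_d*0.000000] = 15.567286
  V(1,+1) = exp(-r*dt) * [p_u*100.004116 + p_m*49.607766 + p_d*12.730000] = 49.735647
  V(0,+0) = exp(-r*dt) * [p_u*49.735647 + p_m*15.567286 + p_d*1.820515] = 17.819528

Answer: Price = V(0,0) = 17.8195


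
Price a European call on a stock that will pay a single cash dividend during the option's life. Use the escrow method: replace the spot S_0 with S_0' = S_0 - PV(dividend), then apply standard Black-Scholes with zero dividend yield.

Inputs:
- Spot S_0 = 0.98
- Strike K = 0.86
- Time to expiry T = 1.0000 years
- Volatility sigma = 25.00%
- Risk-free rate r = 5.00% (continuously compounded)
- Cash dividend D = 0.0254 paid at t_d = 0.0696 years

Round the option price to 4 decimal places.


PV(D) = D * exp(-r * t_d) = 0.0254 * 0.99652605 = 0.02531176
S_0' = S_0 - PV(D) = 0.9800 - 0.02531176 = 0.95468824
d1 = (ln(S_0'/K) + (r + sigma^2/2)*T) / (sigma*sqrt(T)) = 0.74280978
d2 = d1 - sigma*sqrt(T) = 0.49280978
exp(-rT) = 0.95122942
N(d1) = 0.77120157; N(d2) = 0.68892650
C = S_0' * N(d1) - K * exp(-rT) * N(d2) = 0.95468824 * 0.77120157 - 0.8600 * 0.95122942 * 0.68892650 = 0.1727

Answer: Price = 0.1727


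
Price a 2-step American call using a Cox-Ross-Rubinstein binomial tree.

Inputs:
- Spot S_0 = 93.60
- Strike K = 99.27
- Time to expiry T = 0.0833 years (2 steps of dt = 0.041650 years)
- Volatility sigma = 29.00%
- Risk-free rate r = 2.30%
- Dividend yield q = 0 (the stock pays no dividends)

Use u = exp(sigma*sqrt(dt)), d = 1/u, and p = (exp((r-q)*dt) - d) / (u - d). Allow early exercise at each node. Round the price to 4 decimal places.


dt = T/N = 0.041650
u = exp(sigma*sqrt(dt)) = 1.060971; d = 1/u = 0.942533
p = (exp((r-q)*dt) - d) / (u - d) = 0.493300
Discount per step: exp(-r*dt) = 0.999043
Stock lattice S(k, i) with i counting down-moves:
  k=0: S(0,0) = 93.6000
  k=1: S(1,0) = 99.3068; S(1,1) = 88.2211
  k=2: S(2,0) = 105.3616; S(2,1) = 93.6000; S(2,2) = 83.1513
Terminal payoffs V(N, i) = max(S_T - K, 0):
  V(2,0) = 6.091649; V(2,1) = 0.000000; V(2,2) = 0.000000
Backward induction: V(k, i) = exp(-r*dt) * [p * V(k+1, i) + (1-p) * V(k+1, i+1)]; then take max(V_cont, immediate exercise) for American.
  V(1,0) = exp(-r*dt) * [p*6.091649 + (1-p)*0.000000] = 3.002135; exercise = 0.036849; V(1,0) = max -> 3.002135
  V(1,1) = exp(-r*dt) * [p*0.000000 + (1-p)*0.000000] = 0.000000; exercise = 0.000000; V(1,1) = max -> 0.000000
  V(0,0) = exp(-r*dt) * [p*3.002135 + (1-p)*0.000000] = 1.479537; exercise = 0.000000; V(0,0) = max -> 1.479537

Answer: Price = V(0,0) = 1.4795


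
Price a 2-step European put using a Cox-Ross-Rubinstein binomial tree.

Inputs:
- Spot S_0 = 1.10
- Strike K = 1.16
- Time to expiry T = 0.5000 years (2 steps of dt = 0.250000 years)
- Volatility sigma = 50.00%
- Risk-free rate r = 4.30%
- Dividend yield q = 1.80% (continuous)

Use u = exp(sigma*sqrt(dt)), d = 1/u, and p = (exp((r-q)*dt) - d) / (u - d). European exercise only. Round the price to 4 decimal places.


Answer: Price = V(0,0) = 0.1749

Derivation:
dt = T/N = 0.250000
u = exp(sigma*sqrt(dt)) = 1.284025; d = 1/u = 0.778801
p = (exp((r-q)*dt) - d) / (u - d) = 0.450233
Discount per step: exp(-r*dt) = 0.989308
Stock lattice S(k, i) with i counting down-moves:
  k=0: S(0,0) = 1.1000
  k=1: S(1,0) = 1.4124; S(1,1) = 0.8567
  k=2: S(2,0) = 1.8136; S(2,1) = 1.1000; S(2,2) = 0.6672
Terminal payoffs V(N, i) = max(K - S_T, 0):
  V(2,0) = 0.000000; V(2,1) = 0.060000; V(2,2) = 0.492816
Backward induction: V(k, i) = exp(-r*dt) * [p * V(k+1, i) + (1-p) * V(k+1, i+1)].
  V(1,0) = exp(-r*dt) * [p*0.000000 + (1-p)*0.060000] = 0.032633
  V(1,1) = exp(-r*dt) * [p*0.060000 + (1-p)*0.492816] = 0.294762
  V(0,0) = exp(-r*dt) * [p*0.032633 + (1-p)*0.294762] = 0.174853


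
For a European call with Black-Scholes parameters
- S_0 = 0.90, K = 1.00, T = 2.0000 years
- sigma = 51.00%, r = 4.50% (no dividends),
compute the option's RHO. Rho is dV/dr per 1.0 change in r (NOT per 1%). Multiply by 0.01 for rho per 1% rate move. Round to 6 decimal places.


Answer: Rho = 0.642055

Derivation:
d1 = 0.3393273510; d2 = -0.3819215658
phi(d1) = 0.3766232008; exp(-qT) = 1.0000000000; exp(-rT) = 0.9139311853
N(d2) = 0.3512597717
Rho = K*T*exp(-rT)*N(d2) = 1.0000 * 2.0000 * 0.9139311853 * 0.3512597717 = 0.642055


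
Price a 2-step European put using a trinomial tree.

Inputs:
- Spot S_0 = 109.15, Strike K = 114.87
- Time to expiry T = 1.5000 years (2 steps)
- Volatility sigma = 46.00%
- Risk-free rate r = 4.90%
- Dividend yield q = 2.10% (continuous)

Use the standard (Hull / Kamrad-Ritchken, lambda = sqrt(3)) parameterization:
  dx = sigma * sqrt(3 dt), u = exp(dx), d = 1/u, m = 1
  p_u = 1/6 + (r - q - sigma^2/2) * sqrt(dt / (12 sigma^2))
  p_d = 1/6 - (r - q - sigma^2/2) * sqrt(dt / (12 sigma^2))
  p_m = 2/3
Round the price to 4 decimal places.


Answer: Price = V(0,0) = 21.7474

Derivation:
dt = T/N = 0.750000; dx = sigma*sqrt(3*dt) = 0.690000
u = exp(dx) = 1.993716; d = 1/u = 0.501576
p_u = 0.124384, p_m = 0.666667, p_d = 0.208949
Discount per step: exp(-r*dt) = 0.963917
Stock lattice S(k, j) with j the centered position index:
  k=0: S(0,+0) = 109.1500
  k=1: S(1,-1) = 54.7470; S(1,+0) = 109.1500; S(1,+1) = 217.6141
  k=2: S(2,-2) = 27.4598; S(2,-1) = 54.7470; S(2,+0) = 109.1500; S(2,+1) = 217.6141; S(2,+2) = 433.8605
Terminal payoffs V(N, j) = max(K - S_T, 0):
  V(2,-2) = 87.410201; V(2,-1) = 60.122972; V(2,+0) = 5.720000; V(2,+1) = 0.000000; V(2,+2) = 0.000000
Backward induction: V(k, j) = exp(-r*dt) * [p_u * V(k+1, j+1) + p_m * V(k+1, j) + p_d * V(k+1, j-1)]
  V(1,-1) = exp(-r*dt) * [p_u*5.720000 + p_m*60.122972 + p_d*87.410201] = 56.926780
  V(1,+0) = exp(-r*dt) * [p_u*0.000000 + p_m*5.720000 + p_d*60.122972] = 15.785092
  V(1,+1) = exp(-r*dt) * [p_u*0.000000 + p_m*0.000000 + p_d*5.720000] = 1.152064
  V(0,+0) = exp(-r*dt) * [p_u*1.152064 + p_m*15.785092 + p_d*56.926780] = 21.747417


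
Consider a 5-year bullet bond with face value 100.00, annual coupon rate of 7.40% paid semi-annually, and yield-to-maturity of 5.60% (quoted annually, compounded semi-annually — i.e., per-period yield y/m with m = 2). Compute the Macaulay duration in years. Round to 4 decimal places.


Answer: Macaulay duration = 4.3005 years

Derivation:
Coupon per period c = face * coupon_rate / m = 3.700000
Periods per year m = 2; per-period yield y/m = 0.028000
Number of cashflows N = 10
Cashflows (t years, CF_t, discount factor 1/(1+y/m)^(m*t), PV):
  t = 0.5000: CF_t = 3.700000, DF = 0.972763, PV = 3.599222
  t = 1.0000: CF_t = 3.700000, DF = 0.946267, PV = 3.501189
  t = 1.5000: CF_t = 3.700000, DF = 0.920493, PV = 3.405825
  t = 2.0000: CF_t = 3.700000, DF = 0.895422, PV = 3.313060
  t = 2.5000: CF_t = 3.700000, DF = 0.871033, PV = 3.222821
  t = 3.0000: CF_t = 3.700000, DF = 0.847308, PV = 3.135040
  t = 3.5000: CF_t = 3.700000, DF = 0.824230, PV = 3.049649
  t = 4.0000: CF_t = 3.700000, DF = 0.801780, PV = 2.966585
  t = 4.5000: CF_t = 3.700000, DF = 0.779941, PV = 2.885783
  t = 5.0000: CF_t = 103.700000, DF = 0.758698, PV = 78.676967
Price P = sum_t PV_t = 107.756141
Macaulay numerator sum_t t * PV_t:
  t * PV_t at t = 0.5000: 1.799611
  t * PV_t at t = 1.0000: 3.501189
  t * PV_t at t = 1.5000: 5.108738
  t * PV_t at t = 2.0000: 6.626119
  t * PV_t at t = 2.5000: 8.057052
  t * PV_t at t = 3.0000: 9.405119
  t * PV_t at t = 3.5000: 10.673773
  t * PV_t at t = 4.0000: 11.866340
  t * PV_t at t = 4.5000: 12.986024
  t * PV_t at t = 5.0000: 393.384835
Macaulay duration D = (sum_t t * PV_t) / P = 463.408801 / 107.756141 = 4.300533


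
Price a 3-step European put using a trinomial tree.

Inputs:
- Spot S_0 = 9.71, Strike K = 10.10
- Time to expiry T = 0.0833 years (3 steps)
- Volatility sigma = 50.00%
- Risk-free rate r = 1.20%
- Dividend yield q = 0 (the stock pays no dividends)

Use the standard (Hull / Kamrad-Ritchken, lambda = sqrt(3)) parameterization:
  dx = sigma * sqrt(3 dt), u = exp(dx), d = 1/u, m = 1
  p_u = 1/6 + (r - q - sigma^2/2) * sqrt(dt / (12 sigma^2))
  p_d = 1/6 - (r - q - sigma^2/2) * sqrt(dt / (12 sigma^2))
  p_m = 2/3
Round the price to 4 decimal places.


dt = T/N = 0.027767; dx = sigma*sqrt(3*dt) = 0.144309
u = exp(dx) = 1.155241; d = 1/u = 0.865620
p_u = 0.155795, p_m = 0.666667, p_d = 0.177538
Discount per step: exp(-r*dt) = 0.999667
Stock lattice S(k, j) with j the centered position index:
  k=0: S(0,+0) = 9.7100
  k=1: S(1,-1) = 8.4052; S(1,+0) = 9.7100; S(1,+1) = 11.2174
  k=2: S(2,-2) = 7.2757; S(2,-1) = 8.4052; S(2,+0) = 9.7100; S(2,+1) = 11.2174; S(2,+2) = 12.9588
  k=3: S(3,-3) = 6.2980; S(3,-2) = 7.2757; S(3,-1) = 8.4052; S(3,+0) = 9.7100; S(3,+1) = 11.2174; S(3,+2) = 12.9588; S(3,+3) = 14.9705
Terminal payoffs V(N, j) = max(K - S_T, 0):
  V(3,-3) = 3.802012; V(3,-2) = 2.824308; V(3,-1) = 1.694825; V(3,+0) = 0.390000; V(3,+1) = 0.000000; V(3,+2) = 0.000000; V(3,+3) = 0.000000
Backward induction: V(k, j) = exp(-r*dt) * [p_u * V(k+1, j+1) + p_m * V(k+1, j) + p_d * V(k+1, j-1)]
  V(2,-2) = exp(-r*dt) * [p_u*1.694825 + p_m*2.824308 + p_d*3.802012] = 2.820979
  V(2,-1) = exp(-r*dt) * [p_u*0.390000 + p_m*1.694825 + p_d*2.824308] = 1.691502
  V(2,+0) = exp(-r*dt) * [p_u*0.000000 + p_m*0.390000 + p_d*1.694825] = 0.560709
  V(2,+1) = exp(-r*dt) * [p_u*0.000000 + p_m*0.000000 + p_d*0.390000] = 0.069217
  V(2,+2) = exp(-r*dt) * [p_u*0.000000 + p_m*0.000000 + p_d*0.000000] = 0.000000
  V(1,-1) = exp(-r*dt) * [p_u*0.560709 + p_m*1.691502 + p_d*2.820979] = 1.715283
  V(1,+0) = exp(-r*dt) * [p_u*0.069217 + p_m*0.560709 + p_d*1.691502] = 0.684667
  V(1,+1) = exp(-r*dt) * [p_u*0.000000 + p_m*0.069217 + p_d*0.560709] = 0.145643
  V(0,+0) = exp(-r*dt) * [p_u*0.145643 + p_m*0.684667 + p_d*1.715283] = 0.783402

Answer: Price = V(0,0) = 0.7834


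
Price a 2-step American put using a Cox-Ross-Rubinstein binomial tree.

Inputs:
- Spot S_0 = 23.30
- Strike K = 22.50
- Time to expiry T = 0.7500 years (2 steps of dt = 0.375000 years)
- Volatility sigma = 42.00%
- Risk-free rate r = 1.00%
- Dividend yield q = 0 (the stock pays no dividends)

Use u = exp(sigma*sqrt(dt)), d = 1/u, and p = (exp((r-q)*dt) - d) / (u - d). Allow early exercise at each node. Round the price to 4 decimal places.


dt = T/N = 0.375000
u = exp(sigma*sqrt(dt)) = 1.293299; d = 1/u = 0.773216
p = (exp((r-q)*dt) - d) / (u - d) = 0.443277
Discount per step: exp(-r*dt) = 0.996257
Stock lattice S(k, i) with i counting down-moves:
  k=0: S(0,0) = 23.3000
  k=1: S(1,0) = 30.1339; S(1,1) = 18.0159
  k=2: S(2,0) = 38.9721; S(2,1) = 23.3000; S(2,2) = 13.9302
Terminal payoffs V(N, i) = max(K - S_T, 0):
  V(2,0) = 0.000000; V(2,1) = 0.000000; V(2,2) = 8.569781
Backward induction: V(k, i) = exp(-r*dt) * [p * V(k+1, i) + (1-p) * V(k+1, i+1)]; then take max(V_cont, immediate exercise) for American.
  V(1,0) = exp(-r*dt) * [p*0.000000 + (1-p)*0.000000] = 0.000000; exercise = 0.000000; V(1,0) = max -> 0.000000
  V(1,1) = exp(-r*dt) * [p*0.000000 + (1-p)*8.569781] = 4.753137; exercise = 4.484060; V(1,1) = max -> 4.753137
  V(0,0) = exp(-r*dt) * [p*0.000000 + (1-p)*4.753137] = 2.636276; exercise = 0.000000; V(0,0) = max -> 2.636276

Answer: Price = V(0,0) = 2.6363
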